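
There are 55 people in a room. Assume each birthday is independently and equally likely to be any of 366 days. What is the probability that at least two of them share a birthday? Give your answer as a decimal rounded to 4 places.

0.9861

It's easier to compute the probability that all 55 are distinct.
P(all distinct) = 366/366 · 365/366 · ··· · 312/366 ≈ 0.0139.
So the probability of at least one match is 1 − 0.0139 = 0.9861.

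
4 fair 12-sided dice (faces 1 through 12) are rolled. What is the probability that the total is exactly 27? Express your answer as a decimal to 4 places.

0.0552

There are 12^4 = 20736 equally likely outcomes.
The number of ordered 4-tuples from {1,…,12} summing to 27 is 1144.
P(sum = 27) = 1144/20736 = 143/2592 ≈ 0.0552.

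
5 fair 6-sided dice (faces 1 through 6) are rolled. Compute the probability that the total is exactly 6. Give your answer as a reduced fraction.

5/7776

There are 6^5 = 7776 equally likely outcomes.
The number of ordered 5-tuples from {1,…,6} summing to 6 is 5.
P(sum = 6) = 5/7776.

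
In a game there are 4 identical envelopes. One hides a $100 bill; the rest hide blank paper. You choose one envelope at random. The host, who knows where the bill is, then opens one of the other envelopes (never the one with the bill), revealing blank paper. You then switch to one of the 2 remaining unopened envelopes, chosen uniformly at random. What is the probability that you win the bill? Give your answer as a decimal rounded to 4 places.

Your original envelope holds the bill with probability 1/4, so the other 3 collectively hold it with probability 3/4.
The host can always find an empty envelope to open, so this doesn't change that 3/4; it is now spread over the 2 remaining unopened envelopes.
P(win by switching) = (3/4) · (1/2) = 3/8 ≈ 0.3750.

0.3750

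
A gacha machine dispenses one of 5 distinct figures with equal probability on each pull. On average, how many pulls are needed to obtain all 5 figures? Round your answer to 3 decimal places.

After i distinct types are collected, each trial gives a new one with probability (5−i)/5, so the expected wait for the next new type is 5/(5−i).
E = 5/5 + 5/4 + 5/3 + 5/2 + 5/1 = 137/12 ≈ 11.417.

11.417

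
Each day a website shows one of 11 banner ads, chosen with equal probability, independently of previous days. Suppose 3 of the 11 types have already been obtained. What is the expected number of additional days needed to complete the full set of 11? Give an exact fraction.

8371/280

Starting from 3 distinct types, each trial gives a new one with probability (11−i)/11 when i types are held, so the wait for the next new type is 11/(11−i).
E = 11/8 + 11/7 + 11/6 + 11/5 + 11/4 + 11/3 + 11/2 + 11/1 = 8371/280.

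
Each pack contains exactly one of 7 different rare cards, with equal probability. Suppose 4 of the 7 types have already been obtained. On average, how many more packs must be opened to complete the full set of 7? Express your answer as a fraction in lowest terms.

77/6

Starting from 4 distinct types, each trial gives a new one with probability (7−i)/7 when i types are held, so the wait for the next new type is 7/(7−i).
E = 7/3 + 7/2 + 7/1 = 77/6.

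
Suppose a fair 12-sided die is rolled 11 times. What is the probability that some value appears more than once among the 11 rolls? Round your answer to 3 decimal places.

0.999

P(all 11 different) = 12/12 · 11/12 · ··· · 2/12 ≈ 0.001.
P(at least two equal) = 1 − 0.001 = 0.999.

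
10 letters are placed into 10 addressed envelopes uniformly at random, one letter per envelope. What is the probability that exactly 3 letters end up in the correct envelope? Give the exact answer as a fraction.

103/1680

Choose which 3 of the 10 are fixed: C(10,3) = 120 ways.
The remaining 7 must have no fixed point: D(7) = 1854.
P = 120·1854/3628800 = 103/1680.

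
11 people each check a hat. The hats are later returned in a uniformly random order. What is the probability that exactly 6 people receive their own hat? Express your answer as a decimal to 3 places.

Choose which 6 of the 11 are fixed: C(11,6) = 462 ways.
The remaining 5 must have no fixed point: D(5) = 44.
P = 462·44/39916800 = 11/21600 ≈ 0.001.

0.001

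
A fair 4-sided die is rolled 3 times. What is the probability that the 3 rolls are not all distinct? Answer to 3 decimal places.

P(all 3 different) = 4/4 · 3/4 · ··· · 2/4 ≈ 0.375.
P(at least two equal) = 1 − 0.375 = 0.625.

0.625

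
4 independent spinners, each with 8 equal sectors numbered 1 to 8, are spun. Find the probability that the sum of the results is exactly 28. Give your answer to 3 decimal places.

There are 8^4 = 4096 equally likely outcomes.
The number of ordered 4-tuples from {1,…,8} summing to 28 is 35.
P(sum = 28) = 35/4096 ≈ 0.009.

0.009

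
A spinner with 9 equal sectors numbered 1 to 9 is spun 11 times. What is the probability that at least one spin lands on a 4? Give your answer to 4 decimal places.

0.7263

P(no spin lands on a 4) = (8/9)^11 ≈ 0.2737.
P(at least one) = 1 − 0.2737 = 0.7263.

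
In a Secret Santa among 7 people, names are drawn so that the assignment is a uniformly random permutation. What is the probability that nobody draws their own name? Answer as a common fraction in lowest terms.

This is the derangement probability: permutations of 7 with no fixed point.
D(7) = 7! · (1 − 1/1! + 1/2! − ··· + (−1)^7/7!) = 1854.
P = 1854/5040 = 103/280.

103/280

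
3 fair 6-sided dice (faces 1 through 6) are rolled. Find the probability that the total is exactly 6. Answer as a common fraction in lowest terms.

There are 6^3 = 216 equally likely outcomes.
The number of ordered 3-tuples from {1,…,6} summing to 6 is 10.
P(sum = 6) = 10/216 = 5/108.

5/108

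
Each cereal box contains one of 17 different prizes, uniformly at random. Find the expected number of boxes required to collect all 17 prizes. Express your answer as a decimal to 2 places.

58.47

After i distinct types are collected, each trial gives a new one with probability (17−i)/17, so the expected wait for the next new type is 17/(17−i).
E = 17/17 + 17/16 + 17/15 + 17/14 + 17/13 + 17/12 + 17/11 + 17/10 + 17/9 + 17/8 + 17/7 + 17/6 + 17/5 + 17/4 + 17/3 + 17/2 + 17/1 = 42142223/720720 ≈ 58.47.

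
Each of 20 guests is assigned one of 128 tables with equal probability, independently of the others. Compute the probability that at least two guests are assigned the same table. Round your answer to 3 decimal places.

It's easier to compute the probability that all 20 are distinct.
P(all distinct) = 128/128 · 127/128 · ··· · 109/128 ≈ 0.209.
So the probability of at least one match is 1 − 0.209 = 0.791.

0.791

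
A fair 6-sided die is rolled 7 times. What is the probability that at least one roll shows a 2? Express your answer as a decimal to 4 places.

0.7209

P(no roll shows a 2) = (5/6)^7 ≈ 0.2791.
P(at least one) = 1 − 0.2791 = 0.7209.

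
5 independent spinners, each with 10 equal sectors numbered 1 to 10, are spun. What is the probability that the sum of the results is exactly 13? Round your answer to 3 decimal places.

There are 10^5 = 100000 equally likely outcomes.
The number of ordered 5-tuples from {1,…,10} summing to 13 is 495.
P(sum = 13) = 495/100000 = 99/20000 ≈ 0.005.

0.005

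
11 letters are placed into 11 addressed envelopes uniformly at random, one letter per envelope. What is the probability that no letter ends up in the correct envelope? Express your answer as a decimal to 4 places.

This is the derangement probability: permutations of 11 with no fixed point.
D(11) = 11! · (1 − 1/1! + 1/2! − ··· + (−1)^11/11!) = 14684570.
P = 14684570/39916800 = 1468457/3991680 ≈ 0.3679.

0.3679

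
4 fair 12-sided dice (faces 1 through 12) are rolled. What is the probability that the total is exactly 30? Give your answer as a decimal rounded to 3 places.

There are 12^4 = 20736 equally likely outcomes.
The number of ordered 4-tuples from {1,…,12} summing to 30 is 994.
P(sum = 30) = 994/20736 = 497/10368 ≈ 0.048.

0.048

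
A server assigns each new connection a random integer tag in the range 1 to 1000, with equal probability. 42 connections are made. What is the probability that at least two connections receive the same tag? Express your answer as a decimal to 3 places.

0.582

It's easier to compute the probability that all 42 are distinct.
P(all distinct) = 1000/1000 · 999/1000 · ··· · 959/1000 ≈ 0.418.
So the probability of at least one match is 1 − 0.418 = 0.582.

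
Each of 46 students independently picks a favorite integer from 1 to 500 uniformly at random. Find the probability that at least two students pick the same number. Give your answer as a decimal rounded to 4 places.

It's easier to compute the probability that all 46 are distinct.
P(all distinct) = 500/500 · 499/500 · ··· · 455/500 ≈ 0.1181.
So the probability of at least one match is 1 − 0.1181 = 0.8819.

0.8819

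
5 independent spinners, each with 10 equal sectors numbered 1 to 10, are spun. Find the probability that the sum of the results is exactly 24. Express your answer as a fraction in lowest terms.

33/625

There are 10^5 = 100000 equally likely outcomes.
The number of ordered 5-tuples from {1,…,10} summing to 24 is 5280.
P(sum = 24) = 5280/100000 = 33/625.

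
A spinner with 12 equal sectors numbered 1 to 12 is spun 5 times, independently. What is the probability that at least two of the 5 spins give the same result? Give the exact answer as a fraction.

89/144

P(all 5 different) = 12/12 · 11/12 · ··· · 8/12 = 55/144.
P(at least two equal) = 1 − 55/144 = 89/144.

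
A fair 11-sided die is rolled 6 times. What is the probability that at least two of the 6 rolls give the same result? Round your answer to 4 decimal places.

P(all 6 different) = 11/11 · 10/11 · ··· · 6/11 ≈ 0.1878.
P(at least two equal) = 1 − 0.1878 = 0.8122.

0.8122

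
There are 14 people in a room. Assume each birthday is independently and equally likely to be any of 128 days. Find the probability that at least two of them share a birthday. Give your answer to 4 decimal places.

It's easier to compute the probability that all 14 are distinct.
P(all distinct) = 128/128 · 127/128 · ··· · 115/128 ≈ 0.4784.
So the probability of at least one match is 1 − 0.4784 = 0.5216.

0.5216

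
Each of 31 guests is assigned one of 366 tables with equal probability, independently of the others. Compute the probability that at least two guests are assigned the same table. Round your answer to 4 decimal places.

It's easier to compute the probability that all 31 are distinct.
P(all distinct) = 366/366 · 365/366 · ··· · 336/366 ≈ 0.2705.
So the probability of at least one match is 1 − 0.2705 = 0.7295.

0.7295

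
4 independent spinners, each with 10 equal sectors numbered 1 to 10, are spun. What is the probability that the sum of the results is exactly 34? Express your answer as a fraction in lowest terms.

21/2500

There are 10^4 = 10000 equally likely outcomes.
The number of ordered 4-tuples from {1,…,10} summing to 34 is 84.
P(sum = 34) = 84/10000 = 21/2500.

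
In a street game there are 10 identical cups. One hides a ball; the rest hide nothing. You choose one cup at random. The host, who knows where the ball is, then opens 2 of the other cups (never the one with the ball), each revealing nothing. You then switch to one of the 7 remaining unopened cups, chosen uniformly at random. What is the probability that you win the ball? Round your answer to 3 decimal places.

0.129

Your original cup holds the ball with probability 1/10, so the other 9 collectively hold it with probability 9/10.
The host can always find 2 empty cups to open, so the reveals don't change that 9/10; it is now spread over the 7 remaining unopened cups.
P(win by switching) = (9/10) · (1/7) = 9/70 ≈ 0.129.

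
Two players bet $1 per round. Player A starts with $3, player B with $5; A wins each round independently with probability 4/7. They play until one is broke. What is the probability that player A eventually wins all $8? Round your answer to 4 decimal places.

Let r = q/p = (3/7)/(4/7) = 3/4. The recurrence P(i) = p·P(i+1) + q·P(i−1) with P(0)=0, P(8)=1 gives P(i) = (1 − r^i)/(1 − r^8).
P(3) = (1 − (3/4)^3) / (1 − (3/4)^8) = 37888/58975 ≈ 0.6424.

0.6424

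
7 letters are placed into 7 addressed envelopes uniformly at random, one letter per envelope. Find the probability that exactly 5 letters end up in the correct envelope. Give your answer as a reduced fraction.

1/240

Choose which 5 of the 7 are fixed: C(7,5) = 21 ways.
The remaining 2 must have no fixed point: D(2) = 1.
P = 21·1/5040 = 1/240.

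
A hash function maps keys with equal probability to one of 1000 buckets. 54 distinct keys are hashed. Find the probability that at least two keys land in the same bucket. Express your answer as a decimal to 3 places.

0.767

It's easier to compute the probability that all 54 are distinct.
P(all distinct) = 1000/1000 · 999/1000 · ··· · 947/1000 ≈ 0.233.
So the probability of at least one match is 1 − 0.233 = 0.767.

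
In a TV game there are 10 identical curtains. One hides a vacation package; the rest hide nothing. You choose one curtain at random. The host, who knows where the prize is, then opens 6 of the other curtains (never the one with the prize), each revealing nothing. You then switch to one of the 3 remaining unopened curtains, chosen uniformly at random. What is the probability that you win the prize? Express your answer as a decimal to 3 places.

0.300

Your original curtain holds the prize with probability 1/10, so the other 9 collectively hold it with probability 9/10.
The host can always find 6 empty curtains to open, so the reveals don't change that 9/10; it is now spread over the 3 remaining unopened curtains.
P(win by switching) = (9/10) · (1/3) = 3/10 ≈ 0.300.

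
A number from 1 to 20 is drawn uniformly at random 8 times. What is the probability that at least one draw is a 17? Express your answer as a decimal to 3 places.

0.337

P(no draw is a 17) = (19/20)^8 ≈ 0.663.
P(at least one) = 1 − 0.663 = 0.337.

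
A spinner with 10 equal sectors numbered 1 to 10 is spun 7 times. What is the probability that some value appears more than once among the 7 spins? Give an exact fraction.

P(all 7 different) = 10/10 · 9/10 · ··· · 4/10 = 189/3125.
P(at least two equal) = 1 − 189/3125 = 2936/3125.

2936/3125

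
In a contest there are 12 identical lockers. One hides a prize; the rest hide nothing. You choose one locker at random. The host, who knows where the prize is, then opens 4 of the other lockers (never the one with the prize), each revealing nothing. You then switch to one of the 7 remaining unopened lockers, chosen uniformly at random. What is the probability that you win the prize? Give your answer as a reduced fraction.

11/84

Your original locker holds the prize with probability 1/12, so the other 11 collectively hold it with probability 11/12.
The host can always find 4 empty lockers to open, so the reveals don't change that 11/12; it is now spread over the 7 remaining unopened lockers.
P(win by switching) = (11/12) · (1/7) = 11/84.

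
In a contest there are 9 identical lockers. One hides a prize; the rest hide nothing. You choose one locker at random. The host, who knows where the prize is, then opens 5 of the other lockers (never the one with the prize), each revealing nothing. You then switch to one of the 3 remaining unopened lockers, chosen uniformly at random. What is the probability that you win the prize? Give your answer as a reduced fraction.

8/27

Your original locker holds the prize with probability 1/9, so the other 8 collectively hold it with probability 8/9.
The host can always find 5 empty lockers to open, so the reveals don't change that 8/9; it is now spread over the 3 remaining unopened lockers.
P(win by switching) = (8/9) · (1/3) = 8/27.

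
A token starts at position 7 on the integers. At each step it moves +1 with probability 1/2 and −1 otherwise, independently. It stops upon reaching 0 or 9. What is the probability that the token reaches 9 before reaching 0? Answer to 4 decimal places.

With a fair step, P(i) = ½P(i−1) + ½P(i+1) with P(0)=0, P(9)=1 has the linear solution P(i) = i/9.
P(7) = 7/9 ≈ 0.7778.

0.7778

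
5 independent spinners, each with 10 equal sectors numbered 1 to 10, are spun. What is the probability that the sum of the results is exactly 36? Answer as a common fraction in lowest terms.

271/10000

There are 10^5 = 100000 equally likely outcomes.
The number of ordered 5-tuples from {1,…,10} summing to 36 is 2710.
P(sum = 36) = 2710/100000 = 271/10000.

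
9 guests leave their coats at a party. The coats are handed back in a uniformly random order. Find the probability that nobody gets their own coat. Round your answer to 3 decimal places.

0.368

This is the derangement probability: permutations of 9 with no fixed point.
D(9) = 9! · (1 − 1/1! + 1/2! − ··· + (−1)^9/9!) = 133496.
P = 133496/362880 = 16687/45360 ≈ 0.368.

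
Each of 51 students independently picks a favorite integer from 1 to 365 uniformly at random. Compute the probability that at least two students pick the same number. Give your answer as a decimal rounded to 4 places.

It's easier to compute the probability that all 51 are distinct.
P(all distinct) = 365/365 · 364/365 · ··· · 315/365 ≈ 0.0256.
So the probability of at least one match is 1 − 0.0256 = 0.9744.

0.9744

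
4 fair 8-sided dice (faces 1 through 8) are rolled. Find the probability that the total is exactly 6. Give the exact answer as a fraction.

There are 8^4 = 4096 equally likely outcomes.
The number of ordered 4-tuples from {1,…,8} summing to 6 is 10.
P(sum = 6) = 10/4096 = 5/2048.

5/2048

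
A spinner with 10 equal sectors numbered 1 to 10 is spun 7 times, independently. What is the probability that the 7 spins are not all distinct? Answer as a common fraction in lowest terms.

2936/3125

P(all 7 different) = 10/10 · 9/10 · ··· · 4/10 = 189/3125.
P(at least two equal) = 1 − 189/3125 = 2936/3125.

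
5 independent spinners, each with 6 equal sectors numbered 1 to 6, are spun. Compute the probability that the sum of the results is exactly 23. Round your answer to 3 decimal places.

0.039

There are 6^5 = 7776 equally likely outcomes.
The number of ordered 5-tuples from {1,…,6} summing to 23 is 305.
P(sum = 23) = 305/7776 ≈ 0.039.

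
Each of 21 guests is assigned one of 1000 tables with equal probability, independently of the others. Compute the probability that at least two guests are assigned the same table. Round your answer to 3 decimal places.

0.191

It's easier to compute the probability that all 21 are distinct.
P(all distinct) = 1000/1000 · 999/1000 · ··· · 980/1000 ≈ 0.809.
So the probability of at least one match is 1 − 0.809 = 0.191.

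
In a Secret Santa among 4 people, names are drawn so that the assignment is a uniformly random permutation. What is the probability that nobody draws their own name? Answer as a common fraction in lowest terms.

This is the derangement probability: permutations of 4 with no fixed point.
D(4) = 4! · (1 − 1/1! + 1/2! − ··· + (−1)^4/4!) = 9.
P = 9/24 = 3/8.

3/8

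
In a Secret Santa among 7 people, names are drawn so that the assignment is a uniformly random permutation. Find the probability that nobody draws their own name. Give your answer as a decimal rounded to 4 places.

This is the derangement probability: permutations of 7 with no fixed point.
D(7) = 7! · (1 − 1/1! + 1/2! − ··· + (−1)^7/7!) = 1854.
P = 1854/5040 = 103/280 ≈ 0.3679.

0.3679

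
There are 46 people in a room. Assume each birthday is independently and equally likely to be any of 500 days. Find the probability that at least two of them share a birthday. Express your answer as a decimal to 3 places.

It's easier to compute the probability that all 46 are distinct.
P(all distinct) = 500/500 · 499/500 · ··· · 455/500 ≈ 0.118.
So the probability of at least one match is 1 − 0.118 = 0.882.

0.882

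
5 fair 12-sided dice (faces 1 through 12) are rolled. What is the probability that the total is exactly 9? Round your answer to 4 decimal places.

0.0003

There are 12^5 = 248832 equally likely outcomes.
The number of ordered 5-tuples from {1,…,12} summing to 9 is 70.
P(sum = 9) = 70/248832 = 35/124416 ≈ 0.0003.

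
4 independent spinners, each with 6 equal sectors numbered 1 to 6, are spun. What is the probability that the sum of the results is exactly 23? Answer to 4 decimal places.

There are 6^4 = 1296 equally likely outcomes.
The number of ordered 4-tuples from {1,…,6} summing to 23 is 4.
P(sum = 23) = 4/1296 = 1/324 ≈ 0.0031.

0.0031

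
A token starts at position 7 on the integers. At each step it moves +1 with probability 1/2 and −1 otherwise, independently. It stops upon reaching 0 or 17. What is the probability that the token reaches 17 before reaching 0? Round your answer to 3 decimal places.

With a fair step, P(i) = ½P(i−1) + ½P(i+1) with P(0)=0, P(17)=1 has the linear solution P(i) = i/17.
P(7) = 7/17 ≈ 0.412.

0.412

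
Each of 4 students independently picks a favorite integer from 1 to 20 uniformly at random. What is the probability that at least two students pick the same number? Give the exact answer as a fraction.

It's easier to compute the probability that all 4 are distinct.
P(all distinct) = 20/20 · 19/20 · ··· · 17/20 = 2907/4000.
So the probability of at least one match is 1 − 2907/4000 = 1093/4000.

1093/4000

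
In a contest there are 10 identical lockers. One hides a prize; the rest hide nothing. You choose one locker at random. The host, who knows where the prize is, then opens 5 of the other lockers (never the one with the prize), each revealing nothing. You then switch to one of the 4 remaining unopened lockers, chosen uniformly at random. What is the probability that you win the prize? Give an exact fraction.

Your original locker holds the prize with probability 1/10, so the other 9 collectively hold it with probability 9/10.
The host can always find 5 empty lockers to open, so the reveals don't change that 9/10; it is now spread over the 4 remaining unopened lockers.
P(win by switching) = (9/10) · (1/4) = 9/40.

9/40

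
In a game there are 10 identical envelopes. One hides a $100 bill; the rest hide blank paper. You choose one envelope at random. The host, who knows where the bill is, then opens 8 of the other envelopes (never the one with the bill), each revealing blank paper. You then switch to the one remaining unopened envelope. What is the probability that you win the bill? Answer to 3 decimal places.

0.900

Your original envelope holds the bill with probability 1/10, so the other 9 collectively hold it with probability 9/10.
The host can always find 8 empty envelopes to open, so the reveals don't change that 9/10; it is now spread over the 1 remaining unopened envelope.
P(win by switching) = (9/10) · (1/1) = 9/10 ≈ 0.900.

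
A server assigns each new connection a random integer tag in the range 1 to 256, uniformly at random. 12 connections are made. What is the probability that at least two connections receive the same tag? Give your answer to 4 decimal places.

0.2303

It's easier to compute the probability that all 12 are distinct.
P(all distinct) = 256/256 · 255/256 · ··· · 245/256 ≈ 0.7697.
So the probability of at least one match is 1 − 0.7697 = 0.2303.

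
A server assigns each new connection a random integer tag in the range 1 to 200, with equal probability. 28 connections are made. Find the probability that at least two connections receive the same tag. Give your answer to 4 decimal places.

0.8624

It's easier to compute the probability that all 28 are distinct.
P(all distinct) = 200/200 · 199/200 · ··· · 173/200 ≈ 0.1376.
So the probability of at least one match is 1 − 0.1376 = 0.8624.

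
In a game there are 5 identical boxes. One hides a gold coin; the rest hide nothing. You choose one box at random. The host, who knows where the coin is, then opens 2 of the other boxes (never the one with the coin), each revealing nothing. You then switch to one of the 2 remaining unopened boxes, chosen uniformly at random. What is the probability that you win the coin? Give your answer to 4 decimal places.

0.4000

Your original box holds the coin with probability 1/5, so the other 4 collectively hold it with probability 4/5.
The host can always find 2 empty boxes to open, so the reveals don't change that 4/5; it is now spread over the 2 remaining unopened boxes.
P(win by switching) = (4/5) · (1/2) = 2/5 ≈ 0.4000.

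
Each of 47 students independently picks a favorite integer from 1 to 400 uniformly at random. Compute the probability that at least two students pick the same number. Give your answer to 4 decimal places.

It's easier to compute the probability that all 47 are distinct.
P(all distinct) = 400/400 · 399/400 · ··· · 354/400 ≈ 0.0600.
So the probability of at least one match is 1 − 0.0600 = 0.9400.

0.9400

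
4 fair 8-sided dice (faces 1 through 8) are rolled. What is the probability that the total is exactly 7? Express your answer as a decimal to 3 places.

There are 8^4 = 4096 equally likely outcomes.
The number of ordered 4-tuples from {1,…,8} summing to 7 is 20.
P(sum = 7) = 20/4096 = 5/1024 ≈ 0.005.

0.005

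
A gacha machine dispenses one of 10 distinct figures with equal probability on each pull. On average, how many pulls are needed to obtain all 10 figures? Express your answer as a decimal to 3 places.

After i distinct types are collected, each trial gives a new one with probability (10−i)/10, so the expected wait for the next new type is 10/(10−i).
E = 10/10 + 10/9 + 10/8 + 10/7 + 10/6 + 10/5 + 10/4 + 10/3 + 10/2 + 10/1 = 7381/252 ≈ 29.290.

29.290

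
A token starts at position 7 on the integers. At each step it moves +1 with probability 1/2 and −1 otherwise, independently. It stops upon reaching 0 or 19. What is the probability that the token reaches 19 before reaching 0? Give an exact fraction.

With a fair step, P(i) = ½P(i−1) + ½P(i+1) with P(0)=0, P(19)=1 has the linear solution P(i) = i/19.
P(7) = 7/19.

7/19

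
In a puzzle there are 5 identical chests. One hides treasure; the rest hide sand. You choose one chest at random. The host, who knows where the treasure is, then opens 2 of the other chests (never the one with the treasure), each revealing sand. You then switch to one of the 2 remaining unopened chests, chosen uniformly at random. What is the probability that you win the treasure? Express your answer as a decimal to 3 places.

0.400

Your original chest holds the treasure with probability 1/5, so the other 4 collectively hold it with probability 4/5.
The host can always find 2 empty chests to open, so the reveals don't change that 4/5; it is now spread over the 2 remaining unopened chests.
P(win by switching) = (4/5) · (1/2) = 2/5 ≈ 0.400.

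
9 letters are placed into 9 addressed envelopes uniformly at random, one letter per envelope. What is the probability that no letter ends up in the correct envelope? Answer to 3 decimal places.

0.368

This is the derangement probability: permutations of 9 with no fixed point.
D(9) = 9! · (1 − 1/1! + 1/2! − ··· + (−1)^9/9!) = 133496.
P = 133496/362880 = 16687/45360 ≈ 0.368.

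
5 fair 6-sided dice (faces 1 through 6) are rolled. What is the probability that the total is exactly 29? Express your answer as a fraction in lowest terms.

5/7776

There are 6^5 = 7776 equally likely outcomes.
The number of ordered 5-tuples from {1,…,6} summing to 29 is 5.
P(sum = 29) = 5/7776.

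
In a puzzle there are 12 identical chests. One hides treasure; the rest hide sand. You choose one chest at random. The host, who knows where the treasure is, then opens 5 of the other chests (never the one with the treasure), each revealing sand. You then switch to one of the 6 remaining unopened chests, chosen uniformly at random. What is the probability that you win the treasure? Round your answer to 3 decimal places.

Your original chest holds the treasure with probability 1/12, so the other 11 collectively hold it with probability 11/12.
The host can always find 5 empty chests to open, so the reveals don't change that 11/12; it is now spread over the 6 remaining unopened chests.
P(win by switching) = (11/12) · (1/6) = 11/72 ≈ 0.153.

0.153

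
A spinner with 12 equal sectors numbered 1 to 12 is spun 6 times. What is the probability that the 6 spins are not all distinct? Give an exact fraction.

P(all 6 different) = 12/12 · 11/12 · ··· · 7/12 = 385/1728.
P(at least two equal) = 1 − 385/1728 = 1343/1728.

1343/1728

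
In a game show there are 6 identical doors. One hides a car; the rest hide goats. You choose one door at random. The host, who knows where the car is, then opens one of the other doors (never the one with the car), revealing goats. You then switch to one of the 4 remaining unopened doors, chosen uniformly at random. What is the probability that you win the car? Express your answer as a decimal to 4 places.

Your original door holds the car with probability 1/6, so the other 5 collectively hold it with probability 5/6.
The host can always find an empty door to open, so this doesn't change that 5/6; it is now spread over the 4 remaining unopened doors.
P(win by switching) = (5/6) · (1/4) = 5/24 ≈ 0.2083.

0.2083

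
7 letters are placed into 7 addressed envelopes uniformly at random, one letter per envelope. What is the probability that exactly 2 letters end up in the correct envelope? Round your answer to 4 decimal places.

0.1833

Choose which 2 of the 7 are fixed: C(7,2) = 21 ways.
The remaining 5 must have no fixed point: D(5) = 44.
P = 21·44/5040 = 11/60 ≈ 0.1833.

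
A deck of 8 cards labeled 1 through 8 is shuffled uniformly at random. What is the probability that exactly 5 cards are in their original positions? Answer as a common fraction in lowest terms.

1/360

Choose which 5 of the 8 are fixed: C(8,5) = 56 ways.
The remaining 3 must have no fixed point: D(3) = 2.
P = 56·2/40320 = 1/360.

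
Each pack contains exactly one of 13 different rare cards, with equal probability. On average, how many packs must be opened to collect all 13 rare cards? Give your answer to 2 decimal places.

After i distinct types are collected, each trial gives a new one with probability (13−i)/13, so the expected wait for the next new type is 13/(13−i).
E = 13/13 + 13/12 + 13/11 + 13/10 + 13/9 + 13/8 + 13/7 + 13/6 + 13/5 + 13/4 + 13/3 + 13/2 + 13/1 = 1145993/27720 ≈ 41.34.

41.34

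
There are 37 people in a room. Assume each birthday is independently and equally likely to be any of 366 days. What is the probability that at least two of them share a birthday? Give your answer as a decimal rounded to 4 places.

0.8479

It's easier to compute the probability that all 37 are distinct.
P(all distinct) = 366/366 · 365/366 · ··· · 330/366 ≈ 0.1521.
So the probability of at least one match is 1 − 0.1521 = 0.8479.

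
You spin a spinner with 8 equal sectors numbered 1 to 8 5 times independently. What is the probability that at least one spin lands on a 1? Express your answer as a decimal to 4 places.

0.4871

P(no spin lands on a 1) = (7/8)^5 ≈ 0.5129.
P(at least one) = 1 − 0.5129 = 0.4871.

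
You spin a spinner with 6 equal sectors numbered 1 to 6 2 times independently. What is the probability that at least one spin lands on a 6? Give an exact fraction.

11/36

P(no spin lands on a 6) = (5/6)^2 = 25/36.
P(at least one) = 1 − 25/36 = 11/36.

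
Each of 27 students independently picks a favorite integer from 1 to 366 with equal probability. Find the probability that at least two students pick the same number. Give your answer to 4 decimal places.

0.6258

It's easier to compute the probability that all 27 are distinct.
P(all distinct) = 366/366 · 365/366 · ··· · 340/366 ≈ 0.3742.
So the probability of at least one match is 1 − 0.3742 = 0.6258.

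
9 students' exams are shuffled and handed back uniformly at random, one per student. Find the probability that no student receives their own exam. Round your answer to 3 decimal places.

This is the derangement probability: permutations of 9 with no fixed point.
D(9) = 9! · (1 − 1/1! + 1/2! − ··· + (−1)^9/9!) = 133496.
P = 133496/362880 = 16687/45360 ≈ 0.368.

0.368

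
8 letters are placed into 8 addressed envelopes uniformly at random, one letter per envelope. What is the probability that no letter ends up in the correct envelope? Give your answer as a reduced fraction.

2119/5760

This is the derangement probability: permutations of 8 with no fixed point.
D(8) = 8! · (1 − 1/1! + 1/2! − ··· + (−1)^8/8!) = 14833.
P = 14833/40320 = 2119/5760.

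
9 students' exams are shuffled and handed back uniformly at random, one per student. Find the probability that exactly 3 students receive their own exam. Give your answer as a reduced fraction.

53/864

Choose which 3 of the 9 are fixed: C(9,3) = 84 ways.
The remaining 6 must have no fixed point: D(6) = 265.
P = 84·265/362880 = 53/864.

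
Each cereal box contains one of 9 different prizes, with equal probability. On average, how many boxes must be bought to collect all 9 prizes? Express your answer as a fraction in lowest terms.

7129/280

After i distinct types are collected, each trial gives a new one with probability (9−i)/9, so the expected wait for the next new type is 9/(9−i).
E = 9/9 + 9/8 + 9/7 + 9/6 + 9/5 + 9/4 + 9/3 + 9/2 + 9/1 = 7129/280.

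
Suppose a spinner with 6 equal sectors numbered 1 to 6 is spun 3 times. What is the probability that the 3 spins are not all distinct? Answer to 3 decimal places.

0.444

P(all 3 different) = 6/6 · 5/6 · ··· · 4/6 ≈ 0.556.
P(at least two equal) = 1 − 0.556 = 0.444.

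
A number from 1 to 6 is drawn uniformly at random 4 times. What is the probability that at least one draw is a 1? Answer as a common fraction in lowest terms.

671/1296

P(no draw is a 1) = (5/6)^4 = 625/1296.
P(at least one) = 1 − 625/1296 = 671/1296.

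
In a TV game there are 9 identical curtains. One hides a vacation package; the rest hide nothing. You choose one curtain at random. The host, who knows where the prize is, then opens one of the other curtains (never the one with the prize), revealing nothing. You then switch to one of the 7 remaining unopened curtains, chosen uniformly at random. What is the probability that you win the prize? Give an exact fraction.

Your original curtain holds the prize with probability 1/9, so the other 8 collectively hold it with probability 8/9.
The host can always find an empty curtain to open, so this doesn't change that 8/9; it is now spread over the 7 remaining unopened curtains.
P(win by switching) = (8/9) · (1/7) = 8/63.

8/63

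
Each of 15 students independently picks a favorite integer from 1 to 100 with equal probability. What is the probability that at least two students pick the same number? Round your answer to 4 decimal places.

It's easier to compute the probability that all 15 are distinct.
P(all distinct) = 100/100 · 99/100 · ··· · 86/100 ≈ 0.3313.
So the probability of at least one match is 1 − 0.3313 = 0.6687.

0.6687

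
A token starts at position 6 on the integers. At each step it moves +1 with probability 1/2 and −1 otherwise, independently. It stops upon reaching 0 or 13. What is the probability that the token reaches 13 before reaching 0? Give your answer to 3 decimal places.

With a fair step, P(i) = ½P(i−1) + ½P(i+1) with P(0)=0, P(13)=1 has the linear solution P(i) = i/13.
P(6) = 6/13 ≈ 0.462.

0.462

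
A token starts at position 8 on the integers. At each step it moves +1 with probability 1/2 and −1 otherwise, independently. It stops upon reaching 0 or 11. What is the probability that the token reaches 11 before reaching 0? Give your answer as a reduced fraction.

With a fair step, P(i) = ½P(i−1) + ½P(i+1) with P(0)=0, P(11)=1 has the linear solution P(i) = i/11.
P(8) = 8/11.

8/11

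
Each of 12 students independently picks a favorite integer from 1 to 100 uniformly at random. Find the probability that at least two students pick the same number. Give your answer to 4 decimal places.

It's easier to compute the probability that all 12 are distinct.
P(all distinct) = 100/100 · 99/100 · ··· · 89/100 ≈ 0.5032.
So the probability of at least one match is 1 − 0.5032 = 0.4968.

0.4968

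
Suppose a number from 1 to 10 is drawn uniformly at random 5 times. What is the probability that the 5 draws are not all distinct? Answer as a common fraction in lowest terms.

436/625

P(all 5 different) = 10/10 · 9/10 · ··· · 6/10 = 189/625.
P(at least two equal) = 1 − 189/625 = 436/625.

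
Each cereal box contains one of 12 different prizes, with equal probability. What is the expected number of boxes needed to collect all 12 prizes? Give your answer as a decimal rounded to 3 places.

After i distinct types are collected, each trial gives a new one with probability (12−i)/12, so the expected wait for the next new type is 12/(12−i).
E = 12/12 + 12/11 + 12/10 + 12/9 + 12/8 + 12/7 + 12/6 + 12/5 + 12/4 + 12/3 + 12/2 + 12/1 = 86021/2310 ≈ 37.239.

37.239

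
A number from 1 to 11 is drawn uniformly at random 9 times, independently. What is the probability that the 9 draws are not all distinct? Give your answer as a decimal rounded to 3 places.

P(all 9 different) = 11/11 · 10/11 · ··· · 3/11 ≈ 0.008.
P(at least two equal) = 1 − 0.008 = 0.992.

0.992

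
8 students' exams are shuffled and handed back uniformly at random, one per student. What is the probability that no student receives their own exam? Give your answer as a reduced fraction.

This is the derangement probability: permutations of 8 with no fixed point.
D(8) = 8! · (1 − 1/1! + 1/2! − ··· + (−1)^8/8!) = 14833.
P = 14833/40320 = 2119/5760.

2119/5760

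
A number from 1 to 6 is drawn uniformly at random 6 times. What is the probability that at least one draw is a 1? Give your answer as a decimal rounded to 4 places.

P(no draw is a 1) = (5/6)^6 ≈ 0.3349.
P(at least one) = 1 − 0.3349 = 0.6651.

0.6651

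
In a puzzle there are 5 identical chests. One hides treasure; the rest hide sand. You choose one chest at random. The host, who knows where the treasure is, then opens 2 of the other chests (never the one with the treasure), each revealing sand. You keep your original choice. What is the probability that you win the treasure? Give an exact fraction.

The host can always open 2 empty chests regardless of your choice, so the reveals give no information about your original chest.
P(win by staying) = 1/5.

1/5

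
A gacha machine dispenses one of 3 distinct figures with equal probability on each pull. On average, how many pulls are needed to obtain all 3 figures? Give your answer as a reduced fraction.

11/2

After i distinct types are collected, each trial gives a new one with probability (3−i)/3, so the expected wait for the next new type is 3/(3−i).
E = 3/3 + 3/2 + 3/1 = 11/2.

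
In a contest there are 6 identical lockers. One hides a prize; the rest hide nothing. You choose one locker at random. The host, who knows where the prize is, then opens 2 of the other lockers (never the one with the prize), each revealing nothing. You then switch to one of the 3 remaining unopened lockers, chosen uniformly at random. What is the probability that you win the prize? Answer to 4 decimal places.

Your original locker holds the prize with probability 1/6, so the other 5 collectively hold it with probability 5/6.
The host can always find 2 empty lockers to open, so the reveals don't change that 5/6; it is now spread over the 3 remaining unopened lockers.
P(win by switching) = (5/6) · (1/3) = 5/18 ≈ 0.2778.

0.2778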